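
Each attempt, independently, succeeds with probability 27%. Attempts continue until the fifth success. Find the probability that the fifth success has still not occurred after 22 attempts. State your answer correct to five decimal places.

Needing more than 22 attempts ⇔ fewer than 5 successes in the first 22. With X ~ Binomial(22, 0.27), P(Y > 22) = P(X ≤ 4).
  k=0: C(22,0)·0.27^0·0.73^22 = 0.0009842
  k=1: C(22,1)·0.27^1·0.73^21 = 0.0080088
  k=2: C(22,2)·0.27^2·0.73^20 = 0.0311026
  k=3: C(22,3)·0.27^3·0.73^19 = 0.0766913
  k=4: C(22,4)·0.27^4·0.73^18 = 0.1347351
P(X ≤ 4) = 0.2515221

0.25152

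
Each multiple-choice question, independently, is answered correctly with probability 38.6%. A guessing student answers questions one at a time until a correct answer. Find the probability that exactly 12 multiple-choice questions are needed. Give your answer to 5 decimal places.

0.00180

Geometric (trials to first success), p = 0.386.
P(Y = 12) = (1−p)^11 · p = 0.0046758 · 0.386 = 0.0018048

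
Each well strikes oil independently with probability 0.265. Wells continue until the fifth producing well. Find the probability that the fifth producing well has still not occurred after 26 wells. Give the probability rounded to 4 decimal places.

0.1426

Needing more than 26 wells ⇔ fewer than 5 successes in the first 26. With X ~ Binomial(26, 0.265), P(Y > 26) = P(X ≤ 4).
  k=0: C(26,0)·0.265^0·0.735^26 = 0.000334
  k=1: C(26,1)·0.265^1·0.735^25 = 0.003129
  k=2: C(26,2)·0.265^2·0.735^24 = 0.014102
  k=3: C(26,3)·0.265^3·0.735^23 = 0.040674
  k=4: C(26,4)·0.265^4·0.735^22 = 0.084323
P(X ≤ 4) = 0.142562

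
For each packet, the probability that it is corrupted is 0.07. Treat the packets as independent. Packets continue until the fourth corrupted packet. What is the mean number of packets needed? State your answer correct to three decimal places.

57.143

Y = total packets until the fourth success; negative binomial with r=4, p=0.07.
E[Y] = r / p = 4 / 0.07 = 57.14286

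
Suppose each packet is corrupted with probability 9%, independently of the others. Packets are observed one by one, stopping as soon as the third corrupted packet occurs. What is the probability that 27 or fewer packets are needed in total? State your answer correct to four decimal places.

Finishing within 27 packets ⇔ at least 3 successes in the first 27. With X ~ Binomial(27, 0.09), P(Y ≤ 27) = 1 − P(X ≤ 2).
  k=0: C(27,0)·0.09^0·0.91^27 = 0.078364
  k=1: C(27,1)·0.09^1·0.91^26 = 0.209258
  k=2: C(27,2)·0.09^2·0.91^25 = 0.269046
1 − 0.556669 = 0.443331

0.4433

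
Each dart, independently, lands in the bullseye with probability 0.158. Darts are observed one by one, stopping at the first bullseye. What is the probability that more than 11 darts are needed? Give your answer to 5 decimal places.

0.15081

Y = number of darts to the first success; geometric, p = 0.158.
P(Y > 11) = P(first 11 all fail) = (1−p)^11 = 0.1508110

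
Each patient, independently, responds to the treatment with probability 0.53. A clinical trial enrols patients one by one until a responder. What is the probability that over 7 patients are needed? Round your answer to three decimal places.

0.005

Y = number of patients to the first success; geometric, p = 0.53.
P(Y > 7) = P(first 7 all fail) = (1−p)^7 = 0.00507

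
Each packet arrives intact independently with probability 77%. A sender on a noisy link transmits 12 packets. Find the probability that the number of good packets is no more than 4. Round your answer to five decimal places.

X ~ Binomial(12, 0.77); P(X ≤ 4) = Σ C(12,k) p^k (1−p)^(12−k) over k:
  k=0: C(12,0)·0.77^0·0.23^12 = 0.0000000
  k=1: C(12,1)·0.77^1·0.23^11 = 0.0000009
  k=2: C(12,2)·0.77^2·0.23^10 = 0.0000162
  k=3: C(12,3)·0.77^3·0.23^9 = 0.0001809
  k=4: C(12,4)·0.77^4·0.23^8 = 0.0013627
Total = 0.0015607

0.00156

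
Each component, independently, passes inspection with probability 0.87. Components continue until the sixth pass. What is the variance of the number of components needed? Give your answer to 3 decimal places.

1.031

Y = total components until the sixth success; negative binomial with r=6, p=0.87.
Var(Y) = r(1−p)/p² = 6·0.13 / 0.87² = 1.03052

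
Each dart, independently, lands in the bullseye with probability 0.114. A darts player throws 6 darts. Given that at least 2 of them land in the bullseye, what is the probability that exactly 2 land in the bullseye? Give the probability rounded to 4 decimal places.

0.8411

X ~ Binomial(6, 0.114). Want P(X=2 | X≥2) = P(X=2) / P(X≥2).
P(X=2) = C(6,2)·0.114^2·0.886^4 = 0.120126
P(X≥2) = 1 − 0.483729 − 0.373443 = 0.142827
Ratio = 0.120126 / 0.142827 = 0.841055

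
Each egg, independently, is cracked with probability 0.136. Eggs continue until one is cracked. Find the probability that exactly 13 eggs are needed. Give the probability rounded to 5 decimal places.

0.02353

Geometric (trials to first success), p = 0.136.
P(Y = 13) = (1−p)^12 · p = 0.17305 · 0.136 = 0.0235344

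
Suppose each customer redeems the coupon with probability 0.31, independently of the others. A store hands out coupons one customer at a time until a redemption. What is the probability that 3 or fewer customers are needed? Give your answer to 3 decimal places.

Y = number of customers to the first success; geometric, p = 0.31.
P(Y ≤ 3) = 1 − (1−p)^3 = 1 − 0.32851 = 0.67149

0.671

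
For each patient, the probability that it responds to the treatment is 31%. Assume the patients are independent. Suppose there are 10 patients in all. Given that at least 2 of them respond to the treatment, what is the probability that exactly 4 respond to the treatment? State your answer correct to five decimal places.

0.24178

X ~ Binomial(10, 0.31). Want P(X=4 | X≥2) = P(X=4) / P(X≥2).
P(X=4) = C(10,4)·0.31^4·0.69^6 = 0.2092958
P(X≥2) = 1 − 0.0244619 − 0.1099015 = 0.8656366
Ratio = 0.2092958 / 0.8656366 = 0.2417826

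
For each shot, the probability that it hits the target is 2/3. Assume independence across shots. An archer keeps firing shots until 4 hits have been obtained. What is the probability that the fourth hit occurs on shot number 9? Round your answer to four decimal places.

0.0455

Y = trial on which the fourth success occurs; negative binomial, r=4, p=0.666667.
P(Y=9) = C(8,3) · p^4 · (1−p)^5
= 56 · 0.19753 · 0.0041152 = 0.045522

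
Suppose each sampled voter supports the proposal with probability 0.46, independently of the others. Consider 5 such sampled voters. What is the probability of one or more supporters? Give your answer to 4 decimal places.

P(at least one) = 1 − P(none) = 1 − (1 − 0.46)^5
= 1 − 0.045917 = 0.954083

0.9541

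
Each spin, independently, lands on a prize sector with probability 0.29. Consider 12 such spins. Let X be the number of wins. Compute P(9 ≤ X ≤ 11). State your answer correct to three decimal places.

X ~ Binomial(12, 0.29); P(9 ≤ X ≤ 11) = Σ C(12,k) p^k (1−p)^(12−k) over k:
  k=9: C(12,9)·0.29^9·0.71^3 = 0.00114
  k=10: C(12,10)·0.29^10·0.71^2 = 0.00014
  k=11: C(12,11)·0.29^11·0.71^1 = 0.00001
Total = 0.00129

0.001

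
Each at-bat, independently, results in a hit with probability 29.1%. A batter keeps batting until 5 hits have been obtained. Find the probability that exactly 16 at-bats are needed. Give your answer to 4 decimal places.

Y = trial on which the fifth success occurs; negative binomial, r=5, p=0.291.
P(Y=16) = C(15,4) · p^5 · (1−p)^11
= 1365 · 0.0020867 · 0.022757 = 0.064820

0.0648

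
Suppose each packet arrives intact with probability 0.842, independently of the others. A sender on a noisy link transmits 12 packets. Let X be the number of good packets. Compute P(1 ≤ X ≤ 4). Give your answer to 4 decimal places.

0.0001

X ~ Binomial(12, 0.842); P(1 ≤ X ≤ 4) = Σ C(12,k) p^k (1−p)^(12−k) over k:
  k=1: C(12,1)·0.842^1·0.158^11 = 0.000000
  k=2: C(12,2)·0.842^2·0.158^10 = 0.000000
  k=3: C(12,3)·0.842^3·0.158^9 = 0.000008
  k=4: C(12,4)·0.842^4·0.158^8 = 0.000097
Total = 0.000105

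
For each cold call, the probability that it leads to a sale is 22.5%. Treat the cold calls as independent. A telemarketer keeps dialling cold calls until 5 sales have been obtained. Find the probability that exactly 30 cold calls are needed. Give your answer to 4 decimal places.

0.0234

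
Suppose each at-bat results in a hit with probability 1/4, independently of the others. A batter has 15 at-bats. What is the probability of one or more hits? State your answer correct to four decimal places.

0.9866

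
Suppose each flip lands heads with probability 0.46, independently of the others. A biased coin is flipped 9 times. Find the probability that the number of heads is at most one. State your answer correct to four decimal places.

X ~ Binomial(9, 0.46); P(X ≤ 1) = Σ C(9,k) p^k (1−p)^(9−k) over k:
  k=0: C(9,0)·0.46^0·0.54^9 = 0.003904
  k=1: C(9,1)·0.46^1·0.54^8 = 0.029933
Total = 0.033837

0.0338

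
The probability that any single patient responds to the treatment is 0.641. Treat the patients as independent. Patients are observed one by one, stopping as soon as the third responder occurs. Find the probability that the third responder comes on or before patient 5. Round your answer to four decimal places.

0.7507

Finishing within 5 patients ⇔ at least 3 successes in the first 5. With X ~ Binomial(5, 0.641), P(Y ≤ 5) = 1 − P(X ≤ 2).
  k=0: C(5,0)·0.641^0·0.359^5 = 0.005963
  k=1: C(5,1)·0.641^1·0.359^4 = 0.053236
  k=2: C(5,2)·0.641^2·0.359^3 = 0.190108
1 − 0.249307 = 0.750693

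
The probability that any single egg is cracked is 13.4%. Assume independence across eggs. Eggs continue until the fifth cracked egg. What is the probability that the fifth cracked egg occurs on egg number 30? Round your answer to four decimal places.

Y = trial on which the fifth success occurs; negative binomial, r=5, p=0.134.
P(Y=30) = C(29,4) · p^5 · (1−p)^25
= 23751 · 4.3204e-05 · 0.027412 = 0.028129

0.0281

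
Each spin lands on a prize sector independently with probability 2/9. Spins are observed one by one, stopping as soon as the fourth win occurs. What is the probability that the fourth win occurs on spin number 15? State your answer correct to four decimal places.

Y = trial on which the fourth success occurs; negative binomial, r=4, p=0.222222.
P(Y=15) = C(14,3) · p^4 · (1−p)^11
= 364 · 0.0024387 · 0.06301 = 0.055932

0.0559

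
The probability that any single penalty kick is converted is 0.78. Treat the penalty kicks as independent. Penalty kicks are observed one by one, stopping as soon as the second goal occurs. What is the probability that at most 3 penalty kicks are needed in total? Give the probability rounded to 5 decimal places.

0.87610

Finishing within 3 penalty kicks ⇔ at least 2 successes in the first 3. With X ~ Binomial(3, 0.78), P(Y ≤ 3) = 1 − P(X ≤ 1).
  k=0: C(3,0)·0.78^0·0.22^3 = 0.0106480
  k=1: C(3,1)·0.78^1·0.22^2 = 0.1132560
1 − 0.1239040 = 0.8760960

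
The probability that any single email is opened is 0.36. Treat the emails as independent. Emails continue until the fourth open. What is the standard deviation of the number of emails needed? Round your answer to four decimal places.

Y = total emails until the fourth success; negative binomial with r=4, p=0.36.
SD(Y) = √[r(1−p)/p²] = √(19.753086) = 4.444444

4.4444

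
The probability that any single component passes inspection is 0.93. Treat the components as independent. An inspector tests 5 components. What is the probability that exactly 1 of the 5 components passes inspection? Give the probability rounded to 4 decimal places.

X ~ Binomial(n=5, p=0.93).
P(X=1) = C(5,1) · p^1 · (1−p)^4
= 5 · 0.93 · 2.401e-05 = 0.000112

0.0001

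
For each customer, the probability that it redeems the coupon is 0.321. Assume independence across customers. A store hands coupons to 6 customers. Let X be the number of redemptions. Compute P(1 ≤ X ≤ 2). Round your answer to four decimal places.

X ~ Binomial(6, 0.321); P(1 ≤ X ≤ 2) = Σ C(6,k) p^k (1−p)^(6−k) over k:
  k=1: C(6,1)·0.321^1·0.679^5 = 0.277975
  k=2: C(6,2)·0.321^2·0.679^4 = 0.328534
Total = 0.606509

0.6065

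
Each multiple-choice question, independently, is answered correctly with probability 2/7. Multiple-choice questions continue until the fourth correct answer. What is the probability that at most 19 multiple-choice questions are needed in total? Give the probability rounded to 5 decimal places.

0.83606

Finishing within 19 multiple-choice questions ⇔ at least 4 successes in the first 19. With X ~ Binomial(19, 0.285714), P(Y ≤ 19) = 1 − P(X ≤ 3).
  k=0: C(19,0)·0.285714^0·0.714286^19 = 0.0016733
  k=1: C(19,1)·0.285714^1·0.714286^18 = 0.0127169
  k=2: C(19,2)·0.285714^2·0.714286^17 = 0.0457808
  k=3: C(19,3)·0.285714^3·0.714286^16 = 0.1037698
1 − 0.1639408 = 0.8360592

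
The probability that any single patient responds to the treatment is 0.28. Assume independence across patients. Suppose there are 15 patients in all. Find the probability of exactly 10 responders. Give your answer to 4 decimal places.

X ~ Binomial(n=15, p=0.28).
P(X=10) = C(15,10) · p^10 · (1−p)^5
= 3003 · 2.962e-06 · 0.19349 = 0.001721

0.0017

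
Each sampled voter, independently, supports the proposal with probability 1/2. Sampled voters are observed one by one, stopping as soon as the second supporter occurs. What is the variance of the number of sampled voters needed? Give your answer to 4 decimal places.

Y = total sampled voters until the second success; negative binomial with r=2, p=0.50.
Var(Y) = r(1−p)/p² = 2·0.50 / 0.50² = 4.000000

4.0000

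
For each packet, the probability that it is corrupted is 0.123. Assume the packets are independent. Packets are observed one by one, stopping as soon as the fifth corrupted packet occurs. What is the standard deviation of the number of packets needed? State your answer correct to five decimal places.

Y = total packets until the fifth success; negative binomial with r=5, p=0.123.
SD(Y) = √[r(1−p)/p²] = √(289.8407033) = 17.0247086

17.02471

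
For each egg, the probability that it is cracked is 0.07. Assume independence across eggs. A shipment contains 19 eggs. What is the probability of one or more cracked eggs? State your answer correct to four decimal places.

P(at least one) = 1 − P(none) = 1 − (1 − 0.07)^19
= 1 − 0.251870 = 0.748130

0.7481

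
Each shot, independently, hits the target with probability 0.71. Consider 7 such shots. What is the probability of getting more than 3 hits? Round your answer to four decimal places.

0.8866

X ~ Binomial(7, 0.71); P(X ≥ 4) = Σ C(7,k) p^k (1−p)^(7−k) over k:
  k=4: C(7,4)·0.71^4·0.29^3 = 0.216918
  k=5: C(7,5)·0.71^5·0.29^2 = 0.318645
  k=6: C(7,6)·0.71^6·0.29^1 = 0.260044
  k=7: C(7,7)·0.71^7·0.29^0 = 0.090951
Total = 0.886558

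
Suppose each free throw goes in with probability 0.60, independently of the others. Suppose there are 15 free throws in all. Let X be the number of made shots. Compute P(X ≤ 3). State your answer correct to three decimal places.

0.002

X ~ Binomial(15, 0.60); P(X ≤ 3) = Σ C(15,k) p^k (1−p)^(15−k) over k:
  k=0: C(15,0)·0.60^0·0.40^15 = 0.00000
  k=1: C(15,1)·0.60^1·0.40^14 = 0.00002
  k=2: C(15,2)·0.60^2·0.40^13 = 0.00025
  k=3: C(15,3)·0.60^3·0.40^12 = 0.00165
Total = 0.00193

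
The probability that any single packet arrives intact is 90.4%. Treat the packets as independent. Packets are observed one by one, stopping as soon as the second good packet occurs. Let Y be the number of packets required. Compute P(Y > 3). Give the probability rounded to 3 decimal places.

Needing more than 3 packets ⇔ fewer than 2 successes in the first 3. With X ~ Binomial(3, 0.904), P(Y > 3) = P(X ≤ 1).
  k=0: C(3,0)·0.904^0·0.096^3 = 0.00088
  k=1: C(3,1)·0.904^1·0.096^2 = 0.02499
P(X ≤ 1) = 0.02588

0.026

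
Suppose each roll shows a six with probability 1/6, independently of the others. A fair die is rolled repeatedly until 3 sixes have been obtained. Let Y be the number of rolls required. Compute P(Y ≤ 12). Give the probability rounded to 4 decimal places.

0.3226

Finishing within 12 rolls ⇔ at least 3 successes in the first 12. With X ~ Binomial(12, 0.166667), P(Y ≤ 12) = 1 − P(X ≤ 2).
  k=0: C(12,0)·0.166667^0·0.833333^12 = 0.112157
  k=1: C(12,1)·0.166667^1·0.833333^11 = 0.269176
  k=2: C(12,2)·0.166667^2·0.833333^10 = 0.296094
1 − 0.677426 = 0.322574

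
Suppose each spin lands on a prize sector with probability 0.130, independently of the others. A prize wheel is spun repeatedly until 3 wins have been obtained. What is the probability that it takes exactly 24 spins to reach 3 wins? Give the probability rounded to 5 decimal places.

0.02984

Y = trial on which the third success occurs; negative binomial, r=3, p=0.13.
P(Y=24) = C(23,2) · p^3 · (1−p)^21
= 253 · 0.002197 · 0.053691 = 0.0298439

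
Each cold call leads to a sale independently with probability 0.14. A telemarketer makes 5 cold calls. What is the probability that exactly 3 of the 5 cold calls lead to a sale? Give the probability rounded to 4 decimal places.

0.0203

X ~ Binomial(n=5, p=0.14).
P(X=3) = C(5,3) · p^3 · (1−p)^2
= 10 · 0.002744 · 0.7396 = 0.020295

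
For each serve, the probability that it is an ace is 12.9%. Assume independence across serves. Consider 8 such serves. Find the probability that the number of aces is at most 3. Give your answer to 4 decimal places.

X ~ Binomial(8, 0.129); P(X ≤ 3) = Σ C(8,k) p^k (1−p)^(8−k) over k:
  k=0: C(8,0)·0.129^0·0.871^8 = 0.331242
  k=1: C(8,1)·0.129^1·0.871^7 = 0.392470
  k=2: C(8,2)·0.129^2·0.871^6 = 0.203445
  k=3: C(8,3)·0.129^3·0.871^5 = 0.060263
Total = 0.987419

0.9874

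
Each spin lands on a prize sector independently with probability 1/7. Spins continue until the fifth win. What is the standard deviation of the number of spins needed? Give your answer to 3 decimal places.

14.491

Y = total spins until the fifth success; negative binomial with r=5, p=0.142857.
SD(Y) = √[r(1−p)/p²] = √(210.00000) = 14.49138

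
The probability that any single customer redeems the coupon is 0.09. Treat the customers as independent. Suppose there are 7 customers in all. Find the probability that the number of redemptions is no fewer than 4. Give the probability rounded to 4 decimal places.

X ~ Binomial(7, 0.09); P(X ≥ 4) = Σ C(7,k) p^k (1−p)^(7−k) over k:
  k=4: C(7,4)·0.09^4·0.91^3 = 0.001730
  k=5: C(7,5)·0.09^5·0.91^2 = 0.000103
  k=6: C(7,6)·0.09^6·0.91^1 = 0.000003
  k=7: C(7,7)·0.09^7·0.91^0 = 0.000000
Total = 0.001837

0.0018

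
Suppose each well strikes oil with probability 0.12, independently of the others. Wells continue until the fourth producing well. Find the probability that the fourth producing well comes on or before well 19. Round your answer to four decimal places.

0.1867

Finishing within 19 wells ⇔ at least 4 successes in the first 19. With X ~ Binomial(19, 0.12), P(Y ≤ 19) = 1 − P(X ≤ 3).
  k=0: C(19,0)·0.12^0·0.88^19 = 0.088140
  k=1: C(19,1)·0.12^1·0.88^18 = 0.228362
  k=2: C(19,2)·0.12^2·0.88^17 = 0.280262
  k=3: C(19,3)·0.12^3·0.88^16 = 0.216566
1 − 0.813329 = 0.186671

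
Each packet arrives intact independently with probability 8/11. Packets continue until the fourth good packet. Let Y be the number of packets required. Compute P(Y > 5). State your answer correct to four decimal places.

Needing more than 5 packets ⇔ fewer than 4 successes in the first 5. With X ~ Binomial(5, 0.727273), P(Y > 5) = P(X ≤ 3).
  k=0: C(5,0)·0.727273^0·0.272727^5 = 0.001509
  k=1: C(5,1)·0.727273^1·0.272727^4 = 0.020118
  k=2: C(5,2)·0.727273^2·0.272727^3 = 0.107295
  k=3: C(5,3)·0.727273^3·0.272727^2 = 0.286121
P(X ≤ 3) = 0.415042

0.4150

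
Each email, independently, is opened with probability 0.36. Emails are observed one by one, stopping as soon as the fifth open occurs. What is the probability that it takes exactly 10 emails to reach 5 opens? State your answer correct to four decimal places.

Y = trial on which the fifth success occurs; negative binomial, r=5, p=0.36.
P(Y=10) = C(9,4) · p^5 · (1−p)^5
= 126 · 0.0060466 · 0.10737 = 0.081806

0.0818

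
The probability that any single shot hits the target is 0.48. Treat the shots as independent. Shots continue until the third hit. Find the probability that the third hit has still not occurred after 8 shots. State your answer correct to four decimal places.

0.1724

Needing more than 8 shots ⇔ fewer than 3 successes in the first 8. With X ~ Binomial(8, 0.48), P(Y > 8) = P(X ≤ 2).
  k=0: C(8,0)·0.48^0·0.52^8 = 0.005346
  k=1: C(8,1)·0.48^1·0.52^7 = 0.039478
  k=2: C(8,2)·0.48^2·0.52^6 = 0.127544
P(X ≤ 2) = 0.172368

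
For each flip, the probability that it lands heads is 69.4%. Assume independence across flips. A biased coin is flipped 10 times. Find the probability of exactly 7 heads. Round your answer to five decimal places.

X ~ Binomial(n=10, p=0.694).
P(X=7) = C(10,7) · p^7 · (1−p)^3
= 120 · 0.077538 · 0.028653 = 0.2666010

0.26660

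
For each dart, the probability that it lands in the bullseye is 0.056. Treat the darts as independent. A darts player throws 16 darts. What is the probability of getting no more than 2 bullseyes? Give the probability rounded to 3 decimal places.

0.943

X ~ Binomial(16, 0.056); P(X ≤ 2) = Σ C(16,k) p^k (1−p)^(16−k) over k:
  k=0: C(16,0)·0.056^0·0.944^16 = 0.39770
  k=1: C(16,1)·0.056^1·0.944^15 = 0.37747
  k=2: C(16,2)·0.056^2·0.944^14 = 0.16794
Total = 0.94312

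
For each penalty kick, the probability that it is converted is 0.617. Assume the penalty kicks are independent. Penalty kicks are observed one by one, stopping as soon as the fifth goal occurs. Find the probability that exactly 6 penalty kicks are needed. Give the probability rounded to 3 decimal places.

0.171

Y = trial on which the fifth success occurs; negative binomial, r=5, p=0.617.
P(Y=6) = C(5,4) · p^5 · (1−p)^1
= 5 · 0.089418 · 0.383 = 0.17124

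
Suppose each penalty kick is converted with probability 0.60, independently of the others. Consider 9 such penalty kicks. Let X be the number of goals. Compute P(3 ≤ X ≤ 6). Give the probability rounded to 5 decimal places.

0.74318

X ~ Binomial(9, 0.60); P(3 ≤ X ≤ 6) = Σ C(9,k) p^k (1−p)^(9−k) over k:
  k=3: C(9,3)·0.60^3·0.40^6 = 0.0743178
  k=4: C(9,4)·0.60^4·0.40^5 = 0.1672151
  k=5: C(9,5)·0.60^5·0.40^4 = 0.2508227
  k=6: C(9,6)·0.60^6·0.40^3 = 0.2508227
Total = 0.7431782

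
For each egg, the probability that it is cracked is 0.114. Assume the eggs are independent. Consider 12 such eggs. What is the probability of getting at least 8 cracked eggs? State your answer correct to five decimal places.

0.00001

X ~ Binomial(12, 0.114); P(X ≥ 8) = Σ C(12,k) p^k (1−p)^(12−k) over k:
  k=8: C(12,8)·0.114^8·0.886^4 = 0.0000087
  k=9: C(12,9)·0.114^9·0.886^3 = 0.0000005
  k=10: C(12,10)·0.114^10·0.886^2 = 0.0000000
  k=11: C(12,11)·0.114^11·0.886^1 = 0.0000000
  k=12: C(12,12)·0.114^12·0.886^0 = 0.0000000
Total = 0.0000092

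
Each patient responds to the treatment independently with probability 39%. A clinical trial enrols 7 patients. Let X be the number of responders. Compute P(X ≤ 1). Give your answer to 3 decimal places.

X ~ Binomial(7, 0.39); P(X ≤ 1) = Σ C(7,k) p^k (1−p)^(7−k) over k:
  k=0: C(7,0)·0.39^0·0.61^7 = 0.03143
  k=1: C(7,1)·0.39^1·0.61^6 = 0.14065
Total = 0.17208

0.172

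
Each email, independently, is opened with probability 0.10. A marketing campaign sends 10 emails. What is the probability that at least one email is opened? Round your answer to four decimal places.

0.6513

P(at least one) = 1 − P(none) = 1 − (1 − 0.10)^10
= 1 − 0.348678 = 0.651322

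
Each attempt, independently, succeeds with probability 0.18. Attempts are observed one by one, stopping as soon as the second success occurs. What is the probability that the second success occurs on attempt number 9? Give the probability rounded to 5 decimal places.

Y = trial on which the second success occurs; negative binomial, r=2, p=0.18.
P(Y=9) = C(8,1) · p^2 · (1−p)^7
= 8 · 0.0324 · 0.24929 = 0.0646148

0.06461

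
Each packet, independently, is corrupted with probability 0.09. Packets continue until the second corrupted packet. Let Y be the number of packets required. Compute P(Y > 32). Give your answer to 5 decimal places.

Needing more than 32 packets ⇔ fewer than 2 successes in the first 32. With X ~ Binomial(32, 0.09), P(Y > 32) = P(X ≤ 1).
  k=0: C(32,0)·0.09^0·0.91^32 = 0.0489018
  k=1: C(32,1)·0.09^1·0.91^31 = 0.1547660
P(X ≤ 1) = 0.2036678

0.20367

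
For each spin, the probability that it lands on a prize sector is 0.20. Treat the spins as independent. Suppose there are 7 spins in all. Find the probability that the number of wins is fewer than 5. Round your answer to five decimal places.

X ~ Binomial(7, 0.20); P(X ≤ 4) = Σ C(7,k) p^k (1−p)^(7−k) over k:
  k=0: C(7,0)·0.20^0·0.80^7 = 0.2097152
  k=1: C(7,1)·0.20^1·0.80^6 = 0.3670016
  k=2: C(7,2)·0.20^2·0.80^5 = 0.2752512
  k=3: C(7,3)·0.20^3·0.80^4 = 0.1146880
  k=4: C(7,4)·0.20^4·0.80^3 = 0.0286720
Total = 0.9953280

0.99533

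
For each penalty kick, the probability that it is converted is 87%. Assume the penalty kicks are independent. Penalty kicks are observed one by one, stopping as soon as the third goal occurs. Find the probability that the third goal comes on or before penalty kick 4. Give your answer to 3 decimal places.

Finishing within 4 penalty kicks ⇔ at least 3 successes in the first 4. With X ~ Binomial(4, 0.87), P(Y ≤ 4) = 1 − P(X ≤ 2).
  k=0: C(4,0)·0.87^0·0.13^4 = 0.00029
  k=1: C(4,1)·0.87^1·0.13^3 = 0.00765
  k=2: C(4,2)·0.87^2·0.13^2 = 0.07675
1 − 0.08468 = 0.91532

0.915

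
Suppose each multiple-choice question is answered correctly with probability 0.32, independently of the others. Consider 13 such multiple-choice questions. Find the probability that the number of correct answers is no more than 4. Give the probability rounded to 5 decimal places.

X ~ Binomial(13, 0.32); P(X ≤ 4) = Σ C(13,k) p^k (1−p)^(13−k) over k:
  k=0: C(13,0)·0.32^0·0.68^13 = 0.0066468
  k=1: C(13,1)·0.32^1·0.68^12 = 0.0406631
  k=2: C(13,2)·0.32^2·0.68^11 = 0.1148134
  k=3: C(13,3)·0.32^3·0.68^10 = 0.1981094
  k=4: C(13,4)·0.32^4·0.68^9 = 0.2330699
Total = 0.5933026

0.59330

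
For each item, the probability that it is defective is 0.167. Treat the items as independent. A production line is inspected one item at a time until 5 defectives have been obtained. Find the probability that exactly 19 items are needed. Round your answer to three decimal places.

0.031

Y = trial on which the fifth success occurs; negative binomial, r=5, p=0.167.
P(Y=19) = C(18,4) · p^5 · (1−p)^14
= 3060 · 0.00012989 · 0.077452 = 0.03078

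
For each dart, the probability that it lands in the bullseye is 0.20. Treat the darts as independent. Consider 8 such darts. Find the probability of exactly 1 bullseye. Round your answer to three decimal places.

0.336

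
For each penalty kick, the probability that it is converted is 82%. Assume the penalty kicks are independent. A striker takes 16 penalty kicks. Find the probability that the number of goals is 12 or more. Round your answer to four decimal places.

0.8542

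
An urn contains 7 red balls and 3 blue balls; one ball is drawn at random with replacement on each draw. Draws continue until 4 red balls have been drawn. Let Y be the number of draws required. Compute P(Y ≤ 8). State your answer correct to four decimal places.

0.9420

Finishing within 8 draws ⇔ at least 4 successes in the first 8. With X ~ Binomial(8, 0.70), P(Y ≤ 8) = 1 − P(X ≤ 3).
  k=0: C(8,0)·0.70^0·0.30^8 = 0.000066
  k=1: C(8,1)·0.70^1·0.30^7 = 0.001225
  k=2: C(8,2)·0.70^2·0.30^6 = 0.010002
  k=3: C(8,3)·0.70^3·0.30^5 = 0.046675
1 − 0.057968 = 0.942032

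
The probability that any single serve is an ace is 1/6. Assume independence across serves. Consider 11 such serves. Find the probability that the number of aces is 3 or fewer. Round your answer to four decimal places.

0.9044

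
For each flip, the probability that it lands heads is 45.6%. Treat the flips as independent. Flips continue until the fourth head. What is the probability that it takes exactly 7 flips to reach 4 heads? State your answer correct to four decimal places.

0.1392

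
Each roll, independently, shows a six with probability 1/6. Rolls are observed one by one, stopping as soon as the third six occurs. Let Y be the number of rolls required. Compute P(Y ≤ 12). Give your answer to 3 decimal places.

0.323

Finishing within 12 rolls ⇔ at least 3 successes in the first 12. With X ~ Binomial(12, 0.166667), P(Y ≤ 12) = 1 − P(X ≤ 2).
  k=0: C(12,0)·0.166667^0·0.833333^12 = 0.11216
  k=1: C(12,1)·0.166667^1·0.833333^11 = 0.26918
  k=2: C(12,2)·0.166667^2·0.833333^10 = 0.29609
1 − 0.67743 = 0.32257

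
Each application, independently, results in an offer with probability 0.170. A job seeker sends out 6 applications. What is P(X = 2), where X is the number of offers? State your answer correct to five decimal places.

0.20573

X ~ Binomial(n=6, p=0.17).
P(X=2) = C(6,2) · p^2 · (1−p)^4
= 15 · 0.0289 · 0.47458 = 0.2057318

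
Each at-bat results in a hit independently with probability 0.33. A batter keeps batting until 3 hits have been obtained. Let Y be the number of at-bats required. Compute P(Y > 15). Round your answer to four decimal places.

0.0833

Needing more than 15 at-bats ⇔ fewer than 3 successes in the first 15. With X ~ Binomial(15, 0.33), P(Y > 15) = P(X ≤ 2).
  k=0: C(15,0)·0.33^0·0.67^15 = 0.002461
  k=1: C(15,1)·0.33^1·0.67^14 = 0.018182
  k=2: C(15,2)·0.33^2·0.67^13 = 0.062689
P(X ≤ 2) = 0.083332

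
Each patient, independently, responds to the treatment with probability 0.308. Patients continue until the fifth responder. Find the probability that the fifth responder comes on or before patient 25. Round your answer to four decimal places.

0.9224

Finishing within 25 patients ⇔ at least 5 successes in the first 25. With X ~ Binomial(25, 0.308), P(Y ≤ 25) = 1 − P(X ≤ 4).
  k=0: C(25,0)·0.308^0·0.692^25 = 0.000101
  k=1: C(25,1)·0.308^1·0.692^24 = 0.001120
  k=2: C(25,2)·0.308^2·0.692^23 = 0.005979
  k=3: C(25,3)·0.308^3·0.692^22 = 0.020404
  k=4: C(25,4)·0.308^4·0.692^21 = 0.049948
1 − 0.077552 = 0.922448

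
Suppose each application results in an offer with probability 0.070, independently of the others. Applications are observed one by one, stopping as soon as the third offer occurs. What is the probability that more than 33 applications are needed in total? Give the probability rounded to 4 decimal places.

Needing more than 33 applications ⇔ fewer than 3 successes in the first 33. With X ~ Binomial(33, 0.07), P(Y > 33) = P(X ≤ 2).
  k=0: C(33,0)·0.07^0·0.93^33 = 0.091188
  k=1: C(33,1)·0.07^1·0.93^32 = 0.226499
  k=2: C(33,2)·0.07^2·0.93^31 = 0.272773
P(X ≤ 2) = 0.590460

0.5905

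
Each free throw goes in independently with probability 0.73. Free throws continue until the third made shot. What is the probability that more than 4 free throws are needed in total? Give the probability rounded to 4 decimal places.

0.2959

Needing more than 4 free throws ⇔ fewer than 3 successes in the first 4. With X ~ Binomial(4, 0.73), P(Y > 4) = P(X ≤ 2).
  k=0: C(4,0)·0.73^0·0.27^4 = 0.005314
  k=1: C(4,1)·0.73^1·0.27^3 = 0.057474
  k=2: C(4,2)·0.73^2·0.27^2 = 0.233090
P(X ≤ 2) = 0.295879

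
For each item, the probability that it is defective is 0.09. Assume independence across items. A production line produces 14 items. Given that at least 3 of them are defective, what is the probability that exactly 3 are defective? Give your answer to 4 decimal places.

0.7492

X ~ Binomial(14, 0.09). Want P(X=3 | X≥3) = P(X=3) / P(X≥3).
P(X=3) = C(14,3)·0.09^3·0.91^11 = 0.094034
P(X≥3) = 1 − 0.267042 − 0.369750 − 0.237697 = 0.125511
Ratio = 0.094034 / 0.125511 = 0.749208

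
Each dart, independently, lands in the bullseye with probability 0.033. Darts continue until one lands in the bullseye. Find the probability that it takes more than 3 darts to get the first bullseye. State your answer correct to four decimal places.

0.9042

Y = number of darts to the first success; geometric, p = 0.033.
P(Y > 3) = P(first 3 all fail) = (1−p)^3 = 0.904231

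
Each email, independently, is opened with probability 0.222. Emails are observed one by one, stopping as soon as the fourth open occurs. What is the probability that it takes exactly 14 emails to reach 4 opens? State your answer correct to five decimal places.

0.05644

Y = trial on which the fourth success occurs; negative binomial, r=4, p=0.222.
P(Y=14) = C(13,3) · p^4 · (1−p)^10
= 286 · 0.0024289 · 0.081245 = 0.0564383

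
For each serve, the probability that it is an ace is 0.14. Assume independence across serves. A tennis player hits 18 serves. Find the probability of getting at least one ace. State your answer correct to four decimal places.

P(at least one) = 1 − P(none) = 1 − (1 − 0.14)^18
= 1 − 0.066217 = 0.933783

0.9338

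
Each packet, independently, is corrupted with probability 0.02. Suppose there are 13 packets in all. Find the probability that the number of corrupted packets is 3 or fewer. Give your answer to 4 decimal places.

X ~ Binomial(13, 0.02); P(X ≤ 3) = Σ C(13,k) p^k (1−p)^(13−k) over k:
  k=0: C(13,0)·0.02^0·0.98^13 = 0.769022
  k=1: C(13,1)·0.02^1·0.98^12 = 0.204026
  k=2: C(13,2)·0.02^2·0.98^11 = 0.024983
  k=3: C(13,3)·0.02^3·0.98^10 = 0.001869
Total = 0.999901

0.9999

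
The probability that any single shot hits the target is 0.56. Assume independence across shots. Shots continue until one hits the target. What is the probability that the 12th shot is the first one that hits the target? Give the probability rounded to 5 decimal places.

Geometric (trials to first success), p = 0.56.
P(Y = 12) = (1−p)^11 · p = 0.00011967 · 0.56 = 0.0000670

0.00007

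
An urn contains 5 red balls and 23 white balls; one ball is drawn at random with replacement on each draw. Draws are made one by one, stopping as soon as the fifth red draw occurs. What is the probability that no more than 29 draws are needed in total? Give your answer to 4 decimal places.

0.6101

Finishing within 29 draws ⇔ at least 5 successes in the first 29. With X ~ Binomial(29, 0.178571), P(Y ≤ 29) = 1 − P(X ≤ 4).
  k=0: C(29,0)·0.178571^0·0.821429^29 = 0.003331
  k=1: C(29,1)·0.178571^1·0.821429^28 = 0.020997
  k=2: C(29,2)·0.178571^2·0.821429^27 = 0.063905
  k=3: C(29,3)·0.178571^3·0.821429^26 = 0.125031
  k=4: C(29,4)·0.178571^4·0.821429^25 = 0.176675
1 − 0.389939 = 0.610061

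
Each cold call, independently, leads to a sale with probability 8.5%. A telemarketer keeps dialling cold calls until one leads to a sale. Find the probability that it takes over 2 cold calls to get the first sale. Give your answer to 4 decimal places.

Y = number of cold calls to the first success; geometric, p = 0.085.
P(Y > 2) = P(first 2 all fail) = (1−p)^2 = 0.837225

0.8372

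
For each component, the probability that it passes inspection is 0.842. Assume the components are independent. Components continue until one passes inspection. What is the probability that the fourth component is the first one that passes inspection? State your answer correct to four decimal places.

0.0033

Geometric (trials to first success), p = 0.842.
P(Y = 4) = (1−p)^3 · p = 0.0039443 · 0.842 = 0.003321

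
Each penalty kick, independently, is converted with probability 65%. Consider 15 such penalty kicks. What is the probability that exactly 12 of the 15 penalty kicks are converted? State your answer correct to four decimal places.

0.1110

X ~ Binomial(n=15, p=0.65).
P(X=12) = C(15,12) · p^12 · (1−p)^3
= 455 · 0.005688 · 0.042875 = 0.110962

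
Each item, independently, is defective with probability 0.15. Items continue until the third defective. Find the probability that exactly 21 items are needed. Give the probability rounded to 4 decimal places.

Y = trial on which the third success occurs; negative binomial, r=3, p=0.15.
P(Y=21) = C(20,2) · p^3 · (1−p)^18
= 190 · 0.003375 · 0.053646 = 0.034401

0.0344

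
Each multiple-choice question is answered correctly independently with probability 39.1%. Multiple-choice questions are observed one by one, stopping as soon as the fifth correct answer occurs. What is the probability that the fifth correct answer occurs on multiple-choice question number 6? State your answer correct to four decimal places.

0.0278

Y = trial on which the fifth success occurs; negative binomial, r=5, p=0.391.
P(Y=6) = C(5,4) · p^5 · (1−p)^1
= 5 · 0.0091387 · 0.609 = 0.027827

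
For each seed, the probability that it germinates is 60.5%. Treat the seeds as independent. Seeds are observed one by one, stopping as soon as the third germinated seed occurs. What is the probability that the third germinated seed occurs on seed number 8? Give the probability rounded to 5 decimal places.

Y = trial on which the third success occurs; negative binomial, r=3, p=0.605.
P(Y=8) = C(7,2) · p^3 · (1−p)^5
= 21 · 0.22145 · 0.0096158 = 0.0447168

0.04472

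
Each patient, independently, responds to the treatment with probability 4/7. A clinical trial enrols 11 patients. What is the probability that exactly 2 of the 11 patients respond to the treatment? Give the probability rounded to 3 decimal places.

X ~ Binomial(n=11, p=0.571429).
P(X=2) = C(11,2) · p^2 · (1−p)^9
= 55 · 0.32653 · 0.00048776 = 0.00876

0.009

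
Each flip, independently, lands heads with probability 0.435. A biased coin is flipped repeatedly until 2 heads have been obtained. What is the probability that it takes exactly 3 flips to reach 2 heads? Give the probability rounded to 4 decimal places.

Y = trial on which the second success occurs; negative binomial, r=2, p=0.435.
P(Y=3) = C(2,1) · p^2 · (1−p)^1
= 2 · 0.18923 · 0.565 = 0.213824

0.2138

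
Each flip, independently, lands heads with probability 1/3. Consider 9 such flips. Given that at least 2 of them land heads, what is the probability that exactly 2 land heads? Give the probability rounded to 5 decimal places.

0.27320

X ~ Binomial(9, 0.333333). Want P(X=2 | X≥2) = P(X=2) / P(X≥2).
P(X=2) = C(9,2)·0.333333^2·0.666667^7 = 0.2341107
P(X≥2) = 1 − 0.0260123 − 0.1170553 = 0.8569324
Ratio = 0.2341107 / 0.8569324 = 0.2731962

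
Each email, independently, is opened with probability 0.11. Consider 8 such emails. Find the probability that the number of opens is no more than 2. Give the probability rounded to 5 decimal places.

0.95127

X ~ Binomial(8, 0.11); P(X ≤ 2) = Σ C(8,k) p^k (1−p)^(8−k) over k:
  k=0: C(8,0)·0.11^0·0.89^8 = 0.3936589
  k=1: C(8,1)·0.11^1·0.89^7 = 0.3892357
  k=2: C(8,2)·0.11^2·0.89^6 = 0.1683773
Total = 0.9512719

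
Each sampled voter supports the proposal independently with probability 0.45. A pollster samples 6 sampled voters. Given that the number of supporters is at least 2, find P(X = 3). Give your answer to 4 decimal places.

0.3625

X ~ Binomial(6, 0.45). Want P(X=3 | X≥2) = P(X=3) / P(X≥2).
P(X=3) = C(6,3)·0.45^3·0.55^3 = 0.303218
P(X≥2) = 1 − 0.027681 − 0.135887 = 0.836433
Ratio = 0.303218 / 0.836433 = 0.362514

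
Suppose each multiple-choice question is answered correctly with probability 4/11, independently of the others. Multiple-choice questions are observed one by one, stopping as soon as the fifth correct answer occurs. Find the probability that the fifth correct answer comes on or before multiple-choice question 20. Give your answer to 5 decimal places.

Finishing within 20 multiple-choice questions ⇔ at least 5 successes in the first 20. With X ~ Binomial(20, 0.363636), P(Y ≤ 20) = 1 − P(X ≤ 4).
  k=0: C(20,0)·0.363636^0·0.636364^20 = 0.0001186
  k=1: C(20,1)·0.363636^1·0.636364^19 = 0.0013555
  k=2: C(20,2)·0.363636^2·0.636364^18 = 0.0073584
  k=3: C(20,3)·0.363636^3·0.636364^17 = 0.0252289
  k=4: C(20,4)·0.363636^4·0.636364^16 = 0.0612701
1 − 0.0953315 = 0.9046685

0.90467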